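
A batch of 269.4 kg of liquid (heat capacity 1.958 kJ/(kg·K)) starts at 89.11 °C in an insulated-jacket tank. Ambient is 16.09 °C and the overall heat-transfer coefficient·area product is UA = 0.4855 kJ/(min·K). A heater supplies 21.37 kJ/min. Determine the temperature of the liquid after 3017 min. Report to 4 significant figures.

M c_p dT/dt = −UA(T − T_amb) + Q̇.
dT/dt = (T_ss − T)/τ with T_ss = T_amb + Q̇/UA = 16.09 + 21.37/0.4855 = 60.1065 °C, τ = M c_p/UA = 269.4·1.958/0.4855 = 1086.48 min.
Solution: T(t) = T_ss + (T₀ − T_ss) e^(−t/τ).
T(3017) = 60.1065 + (29.0035)·0.0622335 = 61.9115 °C.

61.91 °C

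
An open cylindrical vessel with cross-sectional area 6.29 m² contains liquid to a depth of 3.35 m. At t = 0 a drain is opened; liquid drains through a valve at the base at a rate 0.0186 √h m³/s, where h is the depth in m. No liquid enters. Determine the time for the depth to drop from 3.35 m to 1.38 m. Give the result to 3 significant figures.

Mass balance (ρ constant): A dh/dt = −0.0186 √h.
∫ h^(−1/2) dh = −(0.0186/A) ∫ dt, giving 2√h = 2√h₀ − (0.0186/A) t.
t = 2A(√h₀ − √h)/0.0186 = 2·6.29·(√3.35 − √1.38)/0.0186
  = 12.580 × (1.8303 − 1.1747) / 0.0186 = 443.39 s.

443 s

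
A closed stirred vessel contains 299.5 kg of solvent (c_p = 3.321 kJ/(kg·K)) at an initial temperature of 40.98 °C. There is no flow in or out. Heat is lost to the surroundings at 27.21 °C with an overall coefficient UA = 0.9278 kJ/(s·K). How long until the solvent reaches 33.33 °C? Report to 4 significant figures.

869.4 s

Energy balance: M c_p dT/dt = −UA(T − T_amb).
τ = M c_p/UA = 1072.04 s; T_ss = T_amb = 27.2100 °C.
T(t) = T_ss + (T₀ − T_ss)e^(−t/τ); set T = 33.33:
t = −τ ln[(T − T_ss)/(T₀ − T_ss)] = −1072.04 · ln(0.444444) = 869.350 s.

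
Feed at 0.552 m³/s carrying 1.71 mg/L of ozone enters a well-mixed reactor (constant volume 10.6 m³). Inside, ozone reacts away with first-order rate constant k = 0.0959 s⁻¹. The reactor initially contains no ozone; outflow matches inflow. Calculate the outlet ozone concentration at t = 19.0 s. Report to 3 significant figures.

Species balance: V dC/dt = Q C_in − Q C − k V C.
This is linear with rate a = Q/V + k = 0.14798 s⁻¹.
C_ss = Q C_in/(Q + kV) = 0.60178 mg/L; C(t) = C_ss + (C₀ − C_ss) e^(−a t).
C(19.0) = 0.60178 + (-0.60178)·e^(−0.14798·19.0) = 0.60178 + (-0.60178)·0.060113 = 0.56561 mg/L.

0.566 mg/L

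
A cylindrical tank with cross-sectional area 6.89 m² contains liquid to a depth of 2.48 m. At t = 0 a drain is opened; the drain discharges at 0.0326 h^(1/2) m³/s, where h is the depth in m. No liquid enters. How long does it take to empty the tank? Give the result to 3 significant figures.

Volume balance on the tank: A dh/dt = −0.0326 √h.
∫ h^(−1/2) dh = −(0.0326/A) ∫ dt, giving 2√h = 2√h₀ − (0.0326/A) t.
Tank is empty when √h = 0: t_empty = 2A√h₀/0.0326.
t_empty = 2·6.89·√2.48/0.0326 = 13.780·1.5748/0.0326 = 665.67 s.

666 s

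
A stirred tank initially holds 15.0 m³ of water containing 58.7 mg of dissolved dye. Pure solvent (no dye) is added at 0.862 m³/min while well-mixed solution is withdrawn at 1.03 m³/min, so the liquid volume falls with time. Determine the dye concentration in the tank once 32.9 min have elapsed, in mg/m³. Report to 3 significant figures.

0.370 mg/m³

Total volume: dV/dt = Q_in − Q_out = -0.16800 m³/min, so V(t) = 15.0 − 0.16800 t and V(32.9) = 9.4728 m³.
No dye enters, so dm/dt = −Q_out · (m/V).
dm/m = −Q_out dt/(V₀ − 0.16800 t); integrating gives ln(m/m₀) = −(Q_out/(Q_in−Q_out)) ln(V/V₀).
m = m₀ (V₀/V)^(Q_out/(Q_in−Q_out)) = 58.7 × (15.0/9.4728)^(-6.1310) = 3.5061 mg.
C = m/V = 3.5061/9.4728 = 0.37012 mg/m³.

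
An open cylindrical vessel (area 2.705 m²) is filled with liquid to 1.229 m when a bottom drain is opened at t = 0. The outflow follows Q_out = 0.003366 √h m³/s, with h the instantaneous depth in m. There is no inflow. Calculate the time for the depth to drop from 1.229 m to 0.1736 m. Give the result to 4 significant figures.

1112 s

Accumulation of liquid (constant cross-section A): A dh/dt = −0.003366 √h.
Separate and integrate: 2(√h − √h₀) = −(0.003366/A) t.
t = 2A(√h₀ − √h)/0.003366 = 2·2.705·(√1.229 − √0.1736)/0.003366
  = 5.41000 × (1.10860 − 0.416653) / 0.003366 = 1112.13 s.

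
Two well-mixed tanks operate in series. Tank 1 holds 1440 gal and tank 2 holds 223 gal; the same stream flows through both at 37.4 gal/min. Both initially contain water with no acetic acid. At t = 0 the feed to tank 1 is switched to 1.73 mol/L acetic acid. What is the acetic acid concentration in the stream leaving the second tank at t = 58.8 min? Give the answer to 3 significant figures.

Time constants: τᵢ = Vᵢ/Q for each well-mixed tank.
τ₁ = 1440/37.4 = 38.503 min; τ₂ = 223/37.4 = 5.9626 min.
Solving the cascade with C₁(0)=C₂(0)=0 gives C₂(t) = C_in[1 − (τ₁ e^(−t/τ₁) − τ₂ e^(−t/τ₂))/(τ₁ − τ₂)].
At t = 58.8: e^(−t/τ₁) = 0.21715, e^(−t/τ₂) = 5.2143e-05.
C₂ = 1.73·[1 − (38.503·0.21715 − 5.9626·5.2143e-05)/(32.540)] = 1.73·0.74307 = 1.2855 mol/L.

1.29 mol/L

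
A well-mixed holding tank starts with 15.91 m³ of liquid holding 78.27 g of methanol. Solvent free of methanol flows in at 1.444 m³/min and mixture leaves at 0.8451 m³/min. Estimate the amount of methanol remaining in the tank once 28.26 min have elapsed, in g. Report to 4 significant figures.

Total volume: dV/dt = Q_in − Q_out = 0.598900 m³/min, so V(t) = 15.91 + 0.598900 t and V(28.26) = 32.8349 m³.
No methanol enters, so dm/dt = −Q_out · (m/V).
Separate: dm/m = −Q_out dt/V(t) ⇒ ln(m/m₀) = −(Q_out/(Q_in−Q_out)) ln(V/V₀).
m = m₀ (V₀/V)^(Q_out/(Q_in−Q_out)) = 78.27 × (15.91/32.8349)^(1.41109) = 28.1562 g.

28.16 g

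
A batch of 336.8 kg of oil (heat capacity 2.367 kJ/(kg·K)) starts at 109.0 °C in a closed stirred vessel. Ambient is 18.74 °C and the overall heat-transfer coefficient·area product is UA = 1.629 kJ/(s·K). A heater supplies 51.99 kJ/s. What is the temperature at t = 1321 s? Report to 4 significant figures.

M c_p dT/dt = −UA(T − T_amb) + Q̇.
dT/dt = (T_ss − T)/τ with T_ss = T_amb + Q̇/UA = 18.74 + 51.99/1.629 = 50.6553 °C, τ = M c_p/UA = 336.8·2.367/1.629 = 489.383 s.
This is linear first-order; T(t) = T_ss + (T₀ − T_ss) e^(−t/τ).
T(1321) = 50.6553 + (58.3447)·0.0672516 = 54.5791 °C.

54.58 °C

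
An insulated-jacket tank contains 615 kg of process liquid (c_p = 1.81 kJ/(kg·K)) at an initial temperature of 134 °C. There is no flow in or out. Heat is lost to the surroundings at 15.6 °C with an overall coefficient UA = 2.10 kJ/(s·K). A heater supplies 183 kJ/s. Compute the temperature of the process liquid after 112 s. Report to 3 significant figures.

128 °C

M c_p dT/dt = −UA(T − T_amb) + Q̇.
dT/dt = (T_ss − T)/τ with T_ss = T_amb + Q̇/UA = 15.6 + 183/2.10 = 102.74 °C, τ = M c_p/UA = 615·1.81/2.10 = 530.07 s.
Integrating: T(t) = T_ss + (T₀ − T_ss) e^(−t/τ).
T(112) = 102.74 + (31.257)·0.80954 = 128.05 °C.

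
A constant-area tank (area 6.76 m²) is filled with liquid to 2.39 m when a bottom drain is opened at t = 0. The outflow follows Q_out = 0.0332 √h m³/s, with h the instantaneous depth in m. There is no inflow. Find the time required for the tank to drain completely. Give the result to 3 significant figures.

630 s

A dh/dt = −Q_out = −0.0332 √h.
Separate and integrate: 2(√h − √h₀) = −(0.0332/A) t.
Tank is empty when √h = 0: t_empty = 2A√h₀/0.0332.
t_empty = 2·6.76·√2.39/0.0332 = 13.520·1.5460/0.0332 = 629.56 s.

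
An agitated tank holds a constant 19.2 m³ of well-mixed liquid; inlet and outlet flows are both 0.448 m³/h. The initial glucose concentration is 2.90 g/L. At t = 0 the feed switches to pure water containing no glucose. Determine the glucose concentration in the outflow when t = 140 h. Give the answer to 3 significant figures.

0.111 g/L

Transient balance on the dissolved component: V dC/dt = Q(C_in − C).
So dC/dt = (C_in − C)/τ with τ = V/Q = 19.2/0.448 = 42.857 h.
This is linear first-order; C(t) = C_in + (C₀ − C_in) e^(−t/τ).
C(140) = 0 + (2.90 − 0)·e^(−140/42.857) = 0 + (2.9000)·0.038133 = 0.11059 g/L.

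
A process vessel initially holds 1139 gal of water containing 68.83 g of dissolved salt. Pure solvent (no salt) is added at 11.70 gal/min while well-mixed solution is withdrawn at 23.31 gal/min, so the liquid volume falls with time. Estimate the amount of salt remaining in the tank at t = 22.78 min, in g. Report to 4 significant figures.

Let m(t) be the amount of salt. Volume: V(t) = V₀ + (Q_in − Q_out) t = 1139 − 11.6100 t; V(22.78) = 874.524 gal.
Species balance (pure solvent in): dm/dt = −Q_out · m/V(t).
Separate: dm/m = −Q_out dt/V(t) ⇒ ln(m/m₀) = −(Q_out/(Q_in−Q_out)) ln(V/V₀).
m = m₀ (V₀/V)^(Q_out/(Q_in−Q_out)) = 68.83 × (1139/874.524)^(-2.00775) = 40.4934 g.

40.49 g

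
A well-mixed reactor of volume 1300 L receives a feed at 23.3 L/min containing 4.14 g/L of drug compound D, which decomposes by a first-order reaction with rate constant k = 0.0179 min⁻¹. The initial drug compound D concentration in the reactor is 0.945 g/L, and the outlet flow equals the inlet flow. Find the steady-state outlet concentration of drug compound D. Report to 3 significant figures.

Accumulation = in − out − consumed: V dC/dt = Q C_in − Q C − k V C.
Steady state (dC/dt = 0): C_ss = Q C_in/(Q + kV) = C_in/(1 + kV/Q).
C_ss = 23.3·4.14/(23.3 + 0.0179·1300) = 96.462/46.570 = 2.0713 g/L.

2.07 g/L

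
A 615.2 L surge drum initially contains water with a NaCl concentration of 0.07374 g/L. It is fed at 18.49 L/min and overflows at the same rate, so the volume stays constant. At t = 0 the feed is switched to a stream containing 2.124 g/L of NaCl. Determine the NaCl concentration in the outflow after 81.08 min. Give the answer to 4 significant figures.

1.945 g/L

Accumulation = in − out for the solute gives V dC/dt = Q(C_in − C).
Rewrite as dC/dt + C/τ = C_in/τ, τ = V/Q = 33.2720 min.
Integrating: C(t) = C_in + (C₀ − C_in) e^(−t/τ).
C(81.08) = 2.124 + (0.07374 − 2.124)·e^(−81.08/33.2720) = 2.124 + (-2.05026)·0.0874331 = 1.94474 g/L.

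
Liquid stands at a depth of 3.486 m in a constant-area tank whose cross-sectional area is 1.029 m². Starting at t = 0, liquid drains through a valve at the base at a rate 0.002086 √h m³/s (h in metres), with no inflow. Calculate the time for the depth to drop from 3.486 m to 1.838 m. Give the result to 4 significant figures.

504.5 s

A dh/dt = −Q_out = −0.002086 √h.
∫ h^(−1/2) dh = −(0.002086/A) ∫ dt, giving 2√h = 2√h₀ − (0.002086/A) t.
t = 2A(√h₀ − √h)/0.002086 = 2·1.029·(√3.486 − √1.838)/0.002086
  = 2.05800 × (1.86708 − 1.35573) / 0.002086 = 504.491 s.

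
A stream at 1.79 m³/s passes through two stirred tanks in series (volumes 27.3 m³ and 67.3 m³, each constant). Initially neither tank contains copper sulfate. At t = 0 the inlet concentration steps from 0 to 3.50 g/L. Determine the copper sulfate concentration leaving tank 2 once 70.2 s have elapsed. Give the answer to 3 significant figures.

2.61 g/L

Each tank obeys Vᵢ dCᵢ/dt = Q(Cᵢ₋₁ − Cᵢ), so τᵢ = Vᵢ/Q.
τ₁ = 27.3/1.79 = 15.251 s; τ₂ = 67.3/1.79 = 37.598 s.
Solving the cascade with C₁(0)=C₂(0)=0 gives C₂(t) = C_in[1 − (τ₁ e^(−t/τ₁) − τ₂ e^(−t/τ₂))/(τ₁ − τ₂)].
At t = 70.2: e^(−t/τ₁) = 0.010023, e^(−t/τ₂) = 0.15457.
C₂ = 3.50·[1 − (15.251·0.010023 − 37.598·0.15457)/(-22.346)] = 3.50·0.74678 = 2.6137 g/L.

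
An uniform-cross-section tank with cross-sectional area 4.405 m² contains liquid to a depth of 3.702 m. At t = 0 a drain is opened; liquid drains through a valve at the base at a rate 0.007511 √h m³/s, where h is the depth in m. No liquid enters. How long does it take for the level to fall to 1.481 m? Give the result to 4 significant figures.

A dh/dt = −Q_out = −0.007511 √h.
This is separable: 2 d(√h)/dt = −0.007511/A, so √h = √h₀ − (0.007511/(2A)) t.
t = 2A(√h₀ − √h)/0.007511 = 2·4.405·(√3.702 − √1.481)/0.007511
  = 8.81000 × (1.92406 − 1.21696) / 0.007511 = 829.384 s.

829.4 s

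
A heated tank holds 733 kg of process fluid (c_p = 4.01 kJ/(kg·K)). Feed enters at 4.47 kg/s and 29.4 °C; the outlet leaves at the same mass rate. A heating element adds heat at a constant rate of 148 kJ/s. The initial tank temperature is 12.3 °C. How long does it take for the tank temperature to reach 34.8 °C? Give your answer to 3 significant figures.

M c_p dT/dt = ṁ c_p (T_in − T) + Q̇.
τ = M/ṁ = 163.98 s; T_ss = T_in + Q̇/(ṁ c_p) = 37.657 °C.
T(t) = T_ss + (T₀ − T_ss) e^(−t/τ). Set T = 34.8:
e^(−t/τ) = (34.8 − 37.657)/(12.3 − 37.657) = 0.11266
t = −163.98 · ln(0.11266) = 358.03 s.

358 s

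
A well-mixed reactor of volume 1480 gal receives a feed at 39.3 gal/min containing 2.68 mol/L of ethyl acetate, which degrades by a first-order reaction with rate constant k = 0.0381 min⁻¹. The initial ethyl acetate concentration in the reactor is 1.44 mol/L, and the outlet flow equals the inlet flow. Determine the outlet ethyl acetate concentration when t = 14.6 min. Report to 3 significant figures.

Species balance: V dC/dt = Q C_in − Q C − k V C.
This is linear with rate a = Q/V + k = 0.064654 min⁻¹.
C_ss = Q C_in/(Q + kV) = 1.1007 mol/L; C(t) = C_ss + (C₀ − C_ss) e^(−a t).
C(14.6) = 1.1007 + (0.33930)·e^(−0.064654·14.6) = 1.1007 + (0.33930)·0.38909 = 1.2327 mol/L.

1.23 mol/L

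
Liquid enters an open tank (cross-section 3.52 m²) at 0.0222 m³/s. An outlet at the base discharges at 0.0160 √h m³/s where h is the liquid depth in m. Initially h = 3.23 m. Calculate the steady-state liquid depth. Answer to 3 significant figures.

1.93 m

Level balance: A dh/dt = 0.0222 − 0.0160 √h. Setting dh/dt = 0:
Q_in = 0.0160 √h_ss ⇒ √h_ss = 0.0222/0.0160 = 1.3875.
h_ss = 1.3875² = 1.9252 m. (Since h₀ = 3.23 m > h_ss, the level will fall toward this value.)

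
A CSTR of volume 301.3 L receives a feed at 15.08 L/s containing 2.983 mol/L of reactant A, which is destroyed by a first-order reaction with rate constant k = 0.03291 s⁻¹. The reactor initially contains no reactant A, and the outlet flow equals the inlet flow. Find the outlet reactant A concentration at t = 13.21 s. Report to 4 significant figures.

V dC/dt = Q(C_in − C) − k V C.
dC/dt = (Q/V) C_in − (Q/V + k) C; effective rate a = Q/V + k = 0.0500498 + 0.03291 = 0.0829598 s⁻¹.
C_ss = Q C_in/(Q + kV) = 1.79965 mol/L; C(t) = C_ss + (C₀ − C_ss) e^(−a t).
C(13.21) = 1.79965 + (-1.79965)·e^(−0.0829598·13.21) = 1.79965 + (-1.79965)·0.334239 = 1.19814 mol/L.

1.198 mol/L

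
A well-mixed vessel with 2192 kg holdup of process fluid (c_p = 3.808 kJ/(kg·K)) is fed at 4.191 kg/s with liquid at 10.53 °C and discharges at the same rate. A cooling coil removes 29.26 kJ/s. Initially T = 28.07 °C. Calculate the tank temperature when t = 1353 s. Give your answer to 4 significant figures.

10.15 °C

Energy balance: M c_p dT/dt = ṁ c_p (T_in − T) − 29.26.
Rearrange: dT/dt = (T_ss − T)/τ with τ = M/ṁ = 523.026 s and T_ss = T_in − Q̇/(ṁ c_p) = 8.69659 °C.
This is linear first-order; T(t) = T_ss + (T₀ − T_ss) e^(−t/τ).
T(1353) = 8.69659 + (19.3734)·e^(−1353/523.026) = 8.69659 + (19.3734)·0.0752551 = 10.1545 °C.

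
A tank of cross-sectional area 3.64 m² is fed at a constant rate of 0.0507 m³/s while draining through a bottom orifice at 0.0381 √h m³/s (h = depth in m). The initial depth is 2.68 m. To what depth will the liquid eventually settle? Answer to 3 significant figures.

1.77 m

A dh/dt = Q_in − 0.0381 √h. Steady state requires inflow = outflow:
Q_in = 0.0381 √h_ss ⇒ √h_ss = 0.0507/0.0381 = 1.3307.
h_ss = 1.3307² = 1.7708 m. (Since h₀ = 2.68 m > h_ss, the level will fall toward this value.)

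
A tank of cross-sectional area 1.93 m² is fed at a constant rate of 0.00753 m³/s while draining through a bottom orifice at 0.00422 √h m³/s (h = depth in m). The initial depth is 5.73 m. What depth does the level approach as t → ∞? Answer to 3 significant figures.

3.18 m

Level balance: A dh/dt = 0.00753 − 0.00422 √h. Setting dh/dt = 0:
Q_in = 0.00422 √h_ss ⇒ √h_ss = 0.00753/0.00422 = 1.7844.
h_ss = 1.7844² = 3.1839 m. (Since h₀ = 5.73 m > h_ss, the level will fall toward this value.)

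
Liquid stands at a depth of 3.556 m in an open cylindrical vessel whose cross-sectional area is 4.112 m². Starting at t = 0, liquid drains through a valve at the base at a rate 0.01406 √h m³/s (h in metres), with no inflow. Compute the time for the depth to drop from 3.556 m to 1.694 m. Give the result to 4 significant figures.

341.7 s

Accumulation of liquid (constant cross-section A): A dh/dt = −0.01406 √h.
∫ h^(−1/2) dh = −(0.01406/A) ∫ dt, giving 2√h = 2√h₀ − (0.01406/A) t.
t = 2A(√h₀ − √h)/0.01406 = 2·4.112·(√3.556 − √1.694)/0.01406
  = 8.22400 × (1.88574 − 1.30154) / 0.01406 = 341.710 s.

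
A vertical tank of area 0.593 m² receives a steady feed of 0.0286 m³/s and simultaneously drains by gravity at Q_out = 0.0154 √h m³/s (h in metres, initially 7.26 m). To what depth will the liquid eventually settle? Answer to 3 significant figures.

3.45 m

Accumulation of liquid (constant cross-section A): A dh/dt = Q_in − 0.0154 √h. At steady state dh/dt = 0:
Q_in = 0.0154 √h_ss ⇒ √h_ss = 0.0286/0.0154 = 1.8571.
h_ss = 1.8571² = 3.4490 m. (Since h₀ = 7.26 m > h_ss, the level will fall toward this value.)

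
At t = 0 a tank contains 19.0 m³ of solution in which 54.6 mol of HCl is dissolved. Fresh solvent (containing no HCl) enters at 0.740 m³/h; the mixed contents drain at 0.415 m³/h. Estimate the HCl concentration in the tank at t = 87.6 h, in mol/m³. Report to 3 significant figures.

0.357 mol/m³

Let m(t) be the amount of HCl. Volume: V(t) = V₀ + (Q_in − Q_out) t = 19.0 + 0.32500 t; V(87.6) = 47.470 m³.
Solute balance: dm/dt = 0 − Q_out C = −Q_out m/V(t).
Separate: dm/m = −Q_out dt/V(t) ⇒ ln(m/m₀) = −(Q_out/(Q_in−Q_out)) ln(V/V₀).
m = m₀ (V₀/V)^(Q_out/(Q_in−Q_out)) = 54.6 × (19.0/47.470)^(1.2769) = 16.959 mol.
C = m/V = 16.959/47.470 = 0.35726 mol/m³.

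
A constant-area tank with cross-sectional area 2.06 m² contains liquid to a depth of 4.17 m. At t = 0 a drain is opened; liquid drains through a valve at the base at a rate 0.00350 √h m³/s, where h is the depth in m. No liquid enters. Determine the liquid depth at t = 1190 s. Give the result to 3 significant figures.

1.06 m

With no inflow, A dh/dt = −0.00350 √h.
∫ h^(−1/2) dh = −(0.00350/A) ∫ dt, giving 2√h = 2√h₀ − (0.00350/A) t.
√h = √4.17 − 0.00350·1190/(2·2.06) = 2.0421 − 1.0109 = 1.0311.
h = 1.0311² = 1.0632 m.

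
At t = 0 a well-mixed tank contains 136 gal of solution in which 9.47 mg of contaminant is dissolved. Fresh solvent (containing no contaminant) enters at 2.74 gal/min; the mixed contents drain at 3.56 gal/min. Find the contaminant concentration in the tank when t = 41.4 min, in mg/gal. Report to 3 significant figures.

Total volume: dV/dt = Q_in − Q_out = -0.82000 gal/min, so V(t) = 136 − 0.82000 t and V(41.4) = 102.05 gal.
Solute balance: dm/dt = 0 − Q_out C = −Q_out m/V(t).
dm/m = −Q_out dt/(V₀ − 0.82000 t); integrating gives ln(m/m₀) = −(Q_out/(Q_in−Q_out)) ln(V/V₀).
m = m₀ (V₀/V)^(Q_out/(Q_in−Q_out)) = 9.47 × (136/102.05)^(-4.3415) = 2.7220 mg.
C = m/V = 2.7220/102.05 = 0.026673 mg/gal.

0.0267 mg/gal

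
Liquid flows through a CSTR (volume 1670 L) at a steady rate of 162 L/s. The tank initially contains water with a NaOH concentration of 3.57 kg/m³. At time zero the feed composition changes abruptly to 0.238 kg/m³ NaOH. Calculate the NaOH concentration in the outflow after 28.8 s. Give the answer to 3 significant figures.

0.442 kg/m³

Accumulation = in − out for the solute gives V dC/dt = Q(C_in − C).
So dC/dt = (C_in − C)/τ with τ = V/Q = 1670/162 = 10.309 s.
Solution: C(t) = C_in + (C₀ − C_in) e^(−t/τ).
C(28.8) = 0.238 + (3.57 − 0.238)·e^(−28.8/10.309) = 0.238 + (3.3320)·0.061190 = 0.44188 kg/m³.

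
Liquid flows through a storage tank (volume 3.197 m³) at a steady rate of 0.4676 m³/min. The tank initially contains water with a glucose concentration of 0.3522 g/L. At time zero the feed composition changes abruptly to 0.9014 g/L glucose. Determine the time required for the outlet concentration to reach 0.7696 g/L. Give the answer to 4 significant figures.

Species balance: V dC/dt = Q(C_in − C) ⇒ τ = V/Q = 6.83704 min.
C(t) = C_in + (C₀ − C_in) e^(−t/τ). Set C = 0.7696 and solve for t:
e^(−t/τ) = (C − C_in)/(C₀ − C_in) = (0.7696 − 0.9014)/(0.3522 − 0.9014) = 0.239985
t = −τ ln(…) = 6.83704 × 1.42718 = 9.75767 min.

9.758 min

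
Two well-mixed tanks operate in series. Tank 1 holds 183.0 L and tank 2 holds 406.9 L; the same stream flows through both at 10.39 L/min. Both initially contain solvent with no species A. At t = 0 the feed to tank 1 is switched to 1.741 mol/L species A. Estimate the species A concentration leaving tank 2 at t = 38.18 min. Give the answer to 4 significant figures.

0.7103 mol/L

Each tank obeys Vᵢ dCᵢ/dt = Q(Cᵢ₋₁ − Cᵢ), so τᵢ = Vᵢ/Q.
τ₁ = 183.0/10.39 = 17.6131 min; τ₂ = 406.9/10.39 = 39.1627 min.
Solving the cascade with C₁(0)=C₂(0)=0 gives C₂(t) = C_in[1 − (τ₁ e^(−t/τ₁) − τ₂ e^(−t/τ₂))/(τ₁ − τ₂)].
At t = 38.18: e^(−t/τ₁) = 0.114440, e^(−t/τ₂) = 0.377227.
C₂ = 1.741·[1 − (17.6131·0.114440 − 39.1627·0.377227)/(-21.5496)] = 1.741·0.407990 = 0.710310 mol/L.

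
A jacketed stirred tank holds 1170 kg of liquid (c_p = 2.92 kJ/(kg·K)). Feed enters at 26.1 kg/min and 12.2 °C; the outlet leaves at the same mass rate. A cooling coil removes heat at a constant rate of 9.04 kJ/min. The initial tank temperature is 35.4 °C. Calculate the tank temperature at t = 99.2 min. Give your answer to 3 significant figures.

Energy balance: M c_p dT/dt = ṁ c_p (T_in − T) − 9.04.
τ = M/ṁ = 44.828 min; T_ss = T_in − Q̇/(ṁ c_p) = 12.2 − 9.04/(26.1·2.92) = 12.081 °C.
This is linear first-order; T(t) = T_ss + (T₀ − T_ss) e^(−t/τ).
T(99.2) = 12.081 + (23.319)·e^(−99.2/44.828) = 12.081 + (23.319)·0.10938 = 14.632 °C.

14.6 °C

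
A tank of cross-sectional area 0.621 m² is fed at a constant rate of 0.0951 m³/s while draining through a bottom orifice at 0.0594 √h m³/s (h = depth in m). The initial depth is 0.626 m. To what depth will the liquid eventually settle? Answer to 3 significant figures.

2.56 m

A dh/dt = Q_in − 0.0594 √h. Steady state requires inflow = outflow:
Q_in = 0.0594 √h_ss ⇒ √h_ss = 0.0951/0.0594 = 1.6010.
h_ss = 1.6010² = 2.5632 m. (Since h₀ = 0.626 m < h_ss, the level will rise toward this value.)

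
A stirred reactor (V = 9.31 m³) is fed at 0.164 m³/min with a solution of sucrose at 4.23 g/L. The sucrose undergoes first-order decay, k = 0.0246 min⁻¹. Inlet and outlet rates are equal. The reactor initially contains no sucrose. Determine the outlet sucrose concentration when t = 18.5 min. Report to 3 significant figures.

V dC/dt = Q(C_in − C) − k V C.
This is linear with rate a = Q/V + k = 0.042215 min⁻¹.
C_ss = Q C_in/(Q + kV) = 1.7651 g/L; C(t) = C_ss + (C₀ − C_ss) e^(−a t).
C(18.5) = 1.7651 + (-1.7651)·e^(−0.042215·18.5) = 1.7651 + (-1.7651)·0.45795 = 0.95675 g/L.

0.957 g/L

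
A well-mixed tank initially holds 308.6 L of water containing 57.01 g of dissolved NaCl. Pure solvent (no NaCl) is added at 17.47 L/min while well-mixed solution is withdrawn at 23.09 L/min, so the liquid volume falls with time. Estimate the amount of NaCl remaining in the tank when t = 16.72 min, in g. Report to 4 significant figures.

12.82 g

Total volume: dV/dt = Q_in − Q_out = -5.62000 L/min, so V(t) = 308.6 − 5.62000 t and V(16.72) = 214.634 L.
Species balance (pure solvent in): dm/dt = −Q_out · m/V(t).
dm/m = −Q_out dt/(V₀ − 5.62000 t); integrating gives ln(m/m₀) = −(Q_out/(Q_in−Q_out)) ln(V/V₀).
m = m₀ (V₀/V)^(Q_out/(Q_in−Q_out)) = 57.01 × (308.6/214.634)^(-4.10854) = 12.8245 g.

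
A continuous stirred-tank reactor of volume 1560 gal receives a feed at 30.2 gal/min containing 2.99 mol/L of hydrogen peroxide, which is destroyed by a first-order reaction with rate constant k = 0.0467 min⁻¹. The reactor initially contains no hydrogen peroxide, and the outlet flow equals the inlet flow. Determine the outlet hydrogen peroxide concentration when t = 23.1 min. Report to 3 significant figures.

Accumulation = in − out − consumed: V dC/dt = Q C_in − Q C − k V C.
dC/dt = (Q/V) C_in − (Q/V + k) C; effective rate a = Q/V + k = 0.019359 + 0.0467 = 0.066059 min⁻¹.
C_ss = Q C_in/(Q + kV) = 0.87624 mol/L; C(t) = C_ss + (C₀ − C_ss) e^(−a t).
C(23.1) = 0.87624 + (-0.87624)·e^(−0.066059·23.1) = 0.87624 + (-0.87624)·0.21741 = 0.68573 mol/L.

0.686 mol/L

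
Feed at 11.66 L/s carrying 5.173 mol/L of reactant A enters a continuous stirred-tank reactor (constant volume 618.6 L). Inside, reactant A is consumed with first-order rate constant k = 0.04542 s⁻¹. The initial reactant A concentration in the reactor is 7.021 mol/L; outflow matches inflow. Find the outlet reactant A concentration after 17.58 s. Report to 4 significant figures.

V dC/dt = Q(C_in − C) − k V C.
This is linear with rate a = Q/V + k = 0.0642690 s⁻¹.
C_ss = Q C_in/(Q + kV) = 1.51715 mol/L; C(t) = C_ss + (C₀ − C_ss) e^(−a t).
C(17.58) = 1.51715 + (5.50385)·e^(−0.0642690·17.58) = 1.51715 + (5.50385)·0.323082 = 3.29535 mol/L.

3.295 mol/L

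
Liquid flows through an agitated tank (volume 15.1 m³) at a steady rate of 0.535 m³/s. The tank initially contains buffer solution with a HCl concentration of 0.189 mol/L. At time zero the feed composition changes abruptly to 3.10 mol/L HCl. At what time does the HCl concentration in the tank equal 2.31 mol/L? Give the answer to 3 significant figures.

Species balance: V dC/dt = Q(C_in − C) ⇒ τ = V/Q = 28.224 s.
C(t) = C_in + (C₀ − C_in) e^(−t/τ). Set C = 2.31 and solve for t:
e^(−t/τ) = (C − C_in)/(C₀ − C_in) = (2.31 − 3.10)/(0.189 − 3.10) = 0.27138
t = −τ ln(…) = 28.224 × 1.3042 = 36.811 s.

36.8 s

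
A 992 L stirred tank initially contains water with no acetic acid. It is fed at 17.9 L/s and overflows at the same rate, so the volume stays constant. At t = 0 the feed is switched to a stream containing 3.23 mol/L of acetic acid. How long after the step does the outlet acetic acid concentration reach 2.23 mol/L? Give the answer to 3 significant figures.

65.0 s

Species balance: V dC/dt = Q(C_in − C) ⇒ τ = V/Q = 55.419 s.
C(t) = C_in + (C₀ − C_in) e^(−t/τ). Set C = 2.23 and solve for t:
e^(−t/τ) = (C − C_in)/(C₀ − C_in) = (2.23 − 3.23)/(0 − 3.23) = 0.30960
t = −τ ln(…) = 55.419 × 1.1725 = 64.978 s.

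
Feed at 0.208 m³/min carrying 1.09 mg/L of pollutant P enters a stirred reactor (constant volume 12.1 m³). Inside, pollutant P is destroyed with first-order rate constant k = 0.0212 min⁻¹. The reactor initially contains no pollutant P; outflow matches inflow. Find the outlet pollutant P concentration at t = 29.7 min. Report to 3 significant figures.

V dC/dt = Q(C_in − C) − k V C.
dC/dt = (Q/V) C_in − (Q/V + k) C; effective rate a = Q/V + k = 0.017190 + 0.0212 = 0.038390 min⁻¹.
C_ss = Q C_in/(Q + kV) = 0.48807 mg/L; C(t) = C_ss + (C₀ − C_ss) e^(−a t).
C(29.7) = 0.48807 + (-0.48807)·e^(−0.038390·29.7) = 0.48807 + (-0.48807)·0.31976 = 0.33201 mg/L.

0.332 mg/L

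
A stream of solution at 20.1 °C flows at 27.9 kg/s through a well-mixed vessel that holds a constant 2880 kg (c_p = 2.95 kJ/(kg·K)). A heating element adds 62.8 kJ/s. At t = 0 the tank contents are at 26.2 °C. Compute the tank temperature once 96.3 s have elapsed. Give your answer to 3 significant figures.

23.0 °C

M c_p dT/dt = ṁ c_p (T_in − T) + Q̇.
Rearrange: dT/dt = (T_ss − T)/τ with τ = M/ṁ = 103.23 s and T_ss = T_in + Q̇/(ṁ c_p) = 20.863 °C.
Solution: T(t) = T_ss + (T₀ − T_ss) e^(−t/τ).
T(96.3) = 20.863 + (5.3370)·e^(−96.3/103.23) = 20.863 + (5.3370)·0.39341 = 22.963 °C.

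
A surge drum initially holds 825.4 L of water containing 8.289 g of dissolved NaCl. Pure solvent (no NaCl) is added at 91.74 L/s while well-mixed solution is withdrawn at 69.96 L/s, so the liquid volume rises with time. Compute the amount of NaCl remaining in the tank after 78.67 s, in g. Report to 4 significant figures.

0.2244 g

Total volume: dV/dt = Q_in − Q_out = 21.7800 L/s, so V(t) = 825.4 + 21.7800 t and V(78.67) = 2538.83 L.
Solute balance: dm/dt = 0 − Q_out C = −Q_out m/V(t).
dm/m = −Q_out dt/(V₀ + 21.7800 t); integrating gives ln(m/m₀) = −(Q_out/(Q_in−Q_out)) ln(V/V₀).
m = m₀ (V₀/V)^(Q_out/(Q_in−Q_out)) = 8.289 × (825.4/2538.83)^(3.21212) = 0.224432 g.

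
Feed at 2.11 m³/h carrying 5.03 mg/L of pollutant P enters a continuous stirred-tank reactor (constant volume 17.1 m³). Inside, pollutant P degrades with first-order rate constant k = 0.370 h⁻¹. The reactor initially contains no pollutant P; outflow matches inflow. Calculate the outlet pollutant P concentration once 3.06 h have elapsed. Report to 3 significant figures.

0.980 mg/L

Species balance: V dC/dt = Q C_in − Q C − k V C.
This is linear with rate a = Q/V + k = 0.49339 h⁻¹.
C_ss = Q C_in/(Q + kV) = 1.2579 mg/L; C(t) = C_ss + (C₀ − C_ss) e^(−a t).
C(3.06) = 1.2579 + (-1.2579)·e^(−0.49339·3.06) = 1.2579 + (-1.2579)·0.22096 = 0.97999 mg/L.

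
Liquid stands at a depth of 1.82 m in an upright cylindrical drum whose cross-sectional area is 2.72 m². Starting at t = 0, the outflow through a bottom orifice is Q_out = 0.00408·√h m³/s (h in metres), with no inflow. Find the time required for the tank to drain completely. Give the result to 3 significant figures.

Mass balance (ρ constant): A dh/dt = −0.00408 √h.
This is separable: 2 d(√h)/dt = −0.00408/A, so √h = √h₀ − (0.00408/(2A)) t.
Tank is empty when √h = 0: t_empty = 2A√h₀/0.00408.
t_empty = 2·2.72·√1.82/0.00408 = 5.4400·1.3491/0.00408 = 1798.8 s.

1800 s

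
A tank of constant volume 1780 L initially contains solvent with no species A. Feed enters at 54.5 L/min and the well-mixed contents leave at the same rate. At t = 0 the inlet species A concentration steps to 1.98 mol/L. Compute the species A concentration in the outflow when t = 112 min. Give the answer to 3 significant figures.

1.92 mol/L

Species balance on the tank: V dC/dt = Q(C_in − C).
So dC/dt = (C_in − C)/τ with τ = V/Q = 1780/54.5 = 32.661 min.
C approaches C_in exponentially: C(t) = C_in + (C₀ − C_in) e^(−t/τ).
C(112) = 1.98 + (0 − 1.98)·e^(−112/32.661) = 1.98 + (-1.9800)·0.032412 = 1.9158 mol/L.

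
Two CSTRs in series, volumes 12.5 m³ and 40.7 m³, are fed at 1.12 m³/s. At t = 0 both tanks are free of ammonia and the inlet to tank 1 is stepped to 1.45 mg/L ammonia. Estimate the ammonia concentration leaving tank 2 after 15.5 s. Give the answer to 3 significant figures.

Each tank obeys Vᵢ dCᵢ/dt = Q(Cᵢ₋₁ − Cᵢ), so τᵢ = Vᵢ/Q.
τ₁ = 12.5/1.12 = 11.161 s; τ₂ = 40.7/1.12 = 36.339 s.
Solving the cascade with C₁(0)=C₂(0)=0 gives C₂(t) = C_in[1 − (τ₁ e^(−t/τ₁) − τ₂ e^(−t/τ₂))/(τ₁ − τ₂)].
At t = 15.5: e^(−t/τ₁) = 0.24937, e^(−t/τ₂) = 0.65277.
C₂ = 1.45·[1 − (11.161·0.24937 − 36.339·0.65277)/(-25.179)] = 1.45·0.16842 = 0.24422 mg/L.

0.244 mg/L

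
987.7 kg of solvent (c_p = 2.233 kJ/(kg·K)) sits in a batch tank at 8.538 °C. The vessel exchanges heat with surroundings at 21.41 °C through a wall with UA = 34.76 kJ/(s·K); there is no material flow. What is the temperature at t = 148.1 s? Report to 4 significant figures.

20.16 °C

First-law balance (no shaft work): M c_p dT/dt = −UA(T − T_amb).
dT/dt = (T_ss − T)/τ with T_ss = T_amb = 21.4100 °C, τ = M c_p/UA = 987.7·2.233/34.76 = 63.4503 s.
T approaches T_ss exponentially: T(t) = T_ss + (T₀ − T_ss) e^(−t/τ).
T(148.1) = 21.4100 + (-12.8720)·0.0968968 = 20.1627 °C.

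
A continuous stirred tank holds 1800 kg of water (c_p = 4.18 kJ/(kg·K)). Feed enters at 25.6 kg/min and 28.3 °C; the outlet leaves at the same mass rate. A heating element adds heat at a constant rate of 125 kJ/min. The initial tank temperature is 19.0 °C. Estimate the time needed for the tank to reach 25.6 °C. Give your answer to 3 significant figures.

70.0 min

M c_p dT/dt = ṁ c_p (T_in − T) + Q̇.
τ = M/ṁ = 70.312 min; T_ss = T_in + Q̇/(ṁ c_p) = 29.468 °C.
T(t) = T_ss + (T₀ − T_ss) e^(−t/τ). Set T = 25.6:
e^(−t/τ) = (25.6 − 29.468)/(19.0 − 29.468) = 0.36952
t = −70.312 · ln(0.36952) = 70.001 min.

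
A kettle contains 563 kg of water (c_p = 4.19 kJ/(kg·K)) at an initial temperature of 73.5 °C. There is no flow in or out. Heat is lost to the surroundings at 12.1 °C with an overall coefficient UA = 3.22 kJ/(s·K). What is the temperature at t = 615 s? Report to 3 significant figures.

38.6 °C

Lumped-capacitance energy balance: M c_p dT/dt = UA(T_amb − T).
dT/dt = (T_ss − T)/τ with T_ss = T_amb = 12.100 °C, τ = M c_p/UA = 563·4.19/3.22 = 732.60 s.
Integrating: T(t) = T_ss + (T₀ − T_ss) e^(−t/τ).
T(615) = 12.100 + (61.400)·0.43194 = 38.621 °C.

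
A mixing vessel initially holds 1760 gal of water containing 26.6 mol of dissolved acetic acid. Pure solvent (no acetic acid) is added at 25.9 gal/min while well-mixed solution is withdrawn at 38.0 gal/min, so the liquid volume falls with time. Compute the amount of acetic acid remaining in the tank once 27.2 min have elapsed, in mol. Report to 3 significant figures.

Total volume: dV/dt = Q_in − Q_out = -12.100 gal/min, so V(t) = 1760 − 12.100 t and V(27.2) = 1430.9 gal.
No acetic acid enters, so dm/dt = −Q_out · (m/V).
dm/m = −Q_out dt/(V₀ − 12.100 t); integrating gives ln(m/m₀) = −(Q_out/(Q_in−Q_out)) ln(V/V₀).
m = m₀ (V₀/V)^(Q_out/(Q_in−Q_out)) = 26.6 × (1760/1430.9)^(-3.1405) = 13.884 mol.

13.9 mol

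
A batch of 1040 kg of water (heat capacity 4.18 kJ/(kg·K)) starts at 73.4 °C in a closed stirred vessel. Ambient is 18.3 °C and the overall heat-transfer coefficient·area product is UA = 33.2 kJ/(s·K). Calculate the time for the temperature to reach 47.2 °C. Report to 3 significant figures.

M c_p dT/dt = −UA(T − T_amb).
τ = M c_p/UA = 130.94 s; T_ss = T_amb = 18.300 °C.
T(t) = T_ss + (T₀ − T_ss)e^(−t/τ); set T = 47.2:
t = −τ ln[(T − T_ss)/(T₀ − T_ss)] = −130.94 · ln(0.52450) = 84.496 s.

84.5 s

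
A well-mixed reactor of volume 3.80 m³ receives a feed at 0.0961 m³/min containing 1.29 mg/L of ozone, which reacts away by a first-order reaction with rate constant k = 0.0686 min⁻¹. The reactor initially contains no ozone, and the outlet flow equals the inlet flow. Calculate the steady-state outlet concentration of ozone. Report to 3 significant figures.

V dC/dt = Q(C_in − C) − k V C.
At steady state: 0 = Q C_in − (Q + kV) C_ss, so C_ss = Q C_in/(Q + kV).
C_ss = 0.0961·1.29/(0.0961 + 0.0686·3.80) = 0.12397/0.35678 = 0.34747 mg/L.

0.347 mg/L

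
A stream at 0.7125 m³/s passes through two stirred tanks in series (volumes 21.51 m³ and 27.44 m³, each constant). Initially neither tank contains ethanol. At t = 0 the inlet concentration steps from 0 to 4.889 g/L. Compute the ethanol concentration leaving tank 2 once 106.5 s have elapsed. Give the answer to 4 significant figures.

3.986 g/L

Species balance on tank i: dCᵢ/dt = (Cᵢ₋₁ − Cᵢ)/τᵢ with τᵢ = Vᵢ/Q.
τ₁ = 21.51/0.7125 = 30.1895 s; τ₂ = 27.44/0.7125 = 38.5123 s.
Solving the cascade with C₁(0)=C₂(0)=0 gives C₂(t) = C_in[1 − (τ₁ e^(−t/τ₁) − τ₂ e^(−t/τ₂))/(τ₁ − τ₂)].
At t = 106.5: e^(−t/τ₁) = 0.0293718, e^(−t/τ₂) = 0.0629540.
C₂ = 4.889·[1 − (30.1895·0.0293718 − 38.5123·0.0629540)/(-8.32281)] = 4.889·0.815233 = 3.98567 g/L.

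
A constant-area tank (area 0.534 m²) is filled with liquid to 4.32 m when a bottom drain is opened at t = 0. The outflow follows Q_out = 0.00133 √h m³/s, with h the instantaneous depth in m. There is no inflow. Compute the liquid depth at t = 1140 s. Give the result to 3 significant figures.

A dh/dt = −Q_out = −0.00133 √h.
This is separable: 2 d(√h)/dt = −0.00133/A, so √h = √h₀ − (0.00133/(2A)) t.
√h = √4.32 − 0.00133·1140/(2·0.534) = 2.0785 − 1.4197 = 0.65880.
h = 0.65880² = 0.43401 m.

0.434 m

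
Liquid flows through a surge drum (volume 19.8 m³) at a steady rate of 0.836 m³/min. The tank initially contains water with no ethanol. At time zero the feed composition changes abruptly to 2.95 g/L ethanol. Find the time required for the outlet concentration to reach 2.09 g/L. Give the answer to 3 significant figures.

Species balance: V dC/dt = Q(C_in − C) ⇒ τ = V/Q = 23.684 min.
C(t) = C_in + (C₀ − C_in) e^(−t/τ). Set C = 2.09 and solve for t:
e^(−t/τ) = (C − C_in)/(C₀ − C_in) = (2.09 − 2.95)/(0 − 2.95) = 0.29153
t = −τ ln(…) = 23.684 × 1.2326 = 29.194 min.

29.2 min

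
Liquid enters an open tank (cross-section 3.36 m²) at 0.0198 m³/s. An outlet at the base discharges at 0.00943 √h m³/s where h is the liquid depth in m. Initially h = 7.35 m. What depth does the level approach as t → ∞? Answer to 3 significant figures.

A dh/dt = Q_in − 0.00943 √h. Steady state requires inflow = outflow:
Q_in = 0.00943 √h_ss ⇒ √h_ss = 0.0198/0.00943 = 2.0997.
h_ss = 2.0997² = 4.4087 m. (Since h₀ = 7.35 m > h_ss, the level will fall toward this value.)

4.41 m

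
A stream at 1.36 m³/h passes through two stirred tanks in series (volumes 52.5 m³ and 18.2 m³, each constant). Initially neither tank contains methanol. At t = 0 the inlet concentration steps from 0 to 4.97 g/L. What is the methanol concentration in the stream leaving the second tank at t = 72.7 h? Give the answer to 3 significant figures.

3.82 g/L

Each tank obeys Vᵢ dCᵢ/dt = Q(Cᵢ₋₁ − Cᵢ), so τᵢ = Vᵢ/Q.
τ₁ = 52.5/1.36 = 38.603 h; τ₂ = 18.2/1.36 = 13.382 h.
Solving the cascade with C₁(0)=C₂(0)=0 gives C₂(t) = C_in[1 − (τ₁ e^(−t/τ₁) − τ₂ e^(−t/τ₂))/(τ₁ − τ₂)].
At t = 72.7: e^(−t/τ₁) = 0.15209, e^(−t/τ₂) = 0.0043720.
C₂ = 4.97·[1 − (38.603·0.15209 − 13.382·0.0043720)/(25.221)] = 4.97·0.76953 = 3.8246 g/L.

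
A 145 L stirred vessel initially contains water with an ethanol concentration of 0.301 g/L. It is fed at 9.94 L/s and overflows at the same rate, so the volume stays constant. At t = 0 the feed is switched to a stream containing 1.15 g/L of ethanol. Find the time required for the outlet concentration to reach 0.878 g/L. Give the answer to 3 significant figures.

16.6 s

Species balance: V dC/dt = Q(C_in − C) ⇒ τ = V/Q = 14.588 s.
C(t) = C_in + (C₀ − C_in) e^(−t/τ). Set C = 0.878 and solve for t:
e^(−t/τ) = (C − C_in)/(C₀ − C_in) = (0.878 − 1.15)/(0.301 − 1.15) = 0.32038
t = −τ ln(…) = 14.588 × 1.1383 = 16.604 s.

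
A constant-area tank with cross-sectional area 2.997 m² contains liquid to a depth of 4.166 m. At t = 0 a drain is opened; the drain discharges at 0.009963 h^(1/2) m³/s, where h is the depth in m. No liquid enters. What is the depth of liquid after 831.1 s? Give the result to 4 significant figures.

0.4351 m

Unsteady balance on liquid volume: A dh/dt = −0.009963 √h.
∫ h^(−1/2) dh = −(0.009963/A) ∫ dt, giving 2√h = 2√h₀ − (0.009963/A) t.
√h = √4.166 − 0.009963·831.1/(2·2.997) = 2.04108 − 1.38142 = 0.659655.
h = 0.659655² = 0.435145 m.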